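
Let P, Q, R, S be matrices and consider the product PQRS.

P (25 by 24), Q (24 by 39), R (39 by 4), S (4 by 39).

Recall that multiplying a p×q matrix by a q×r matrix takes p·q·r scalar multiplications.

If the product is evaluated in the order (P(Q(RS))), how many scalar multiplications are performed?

65988

(RS): 39×4 by 4×39 → 39×39, cost 39·4·39 = 6084
(Q(RS)): 24×39 by 39×39 → 24×39, cost 24·39·39 = 36504; cumulative 42588
(P(Q(RS))): 25×24 by 24×39 → 25×39, cost 25·24·39 = 23400; cumulative 65988
Total: 65988 scalar multiplications.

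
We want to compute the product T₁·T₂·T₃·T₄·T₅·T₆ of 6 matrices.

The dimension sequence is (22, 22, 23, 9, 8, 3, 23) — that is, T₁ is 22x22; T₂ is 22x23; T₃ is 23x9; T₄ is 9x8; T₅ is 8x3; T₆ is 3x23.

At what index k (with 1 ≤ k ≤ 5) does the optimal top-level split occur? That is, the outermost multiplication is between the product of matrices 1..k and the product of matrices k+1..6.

5

Adjacent pairs: T₁T₂ = 22·22·23 = 11132; T₂T₃ = 22·23·9 = 4554; T₃T₄ = 23·9·8 = 1656; T₄T₅ = 9·8·3 = 216; T₅T₆ = 8·3·23 = 552.
Length 3: T₁..T₃: k=1: 0+4554+22·22·9=8910; k=2: 11132+0+22·23·9=15686 → min 8910 | T₂..T₄: k=2: 0+1656+22·23·8=5704; k=3: 4554+0+22·9·8=6138 → min 5704 | T₃..T₅: k=3: 0+216+23·9·3=837; k=4: 1656+0+23·8·3=2208 → min 837 | T₄..T₆: k=4: 0+552+9·8·23=2208; k=5: 216+0+9·3·23=837 → min 837.
Length 4: T₁..T₄: k=1: 0+5704+22·22·8=9576; k=2: 11132+1656+22·23·8=16836; k=3: 8910+0+22·9·8=10494 → min 9576 | T₂..T₅: k=2: 0+837+22·23·3=2355; k=3: 4554+216+22·9·3=5364; k=4: 5704+0+22·8·3=6232 → min 2355 | T₃..T₆: k=3: 0+837+23·9·23=5598; k=4: 1656+552+23·8·23=6440; k=5: 837+0+23·3·23=2424 → min 2424.
Length 5: T₁..T₅: k=1: 0+2355+22·22·3=3807; k=2: 11132+837+22·23·3=13487; k=3: 8910+216+22·9·3=9720; k=4: 9576+0+22·8·3=10104 → min 3807 | T₂..T₆: k=2: 0+2424+22·23·23=14062; k=3: 4554+837+22·9·23=9945; k=4: 5704+552+22·8·23=10304; k=5: 2355+0+22·3·23=3873 → min 3873.
Top-level splits: k=1: (T₁..T₁)·(T₂..T₆) → 0+3873+22·22·23 = 15005; k=2: (T₁..T₂)·(T₃..T₆) → 11132+2424+22·23·23 = 25194; k=3: (T₁..T₃)·(T₄..T₆) → 8910+837+22·9·23 = 14301; k=4: (T₁..T₄)·(T₅..T₆) → 9576+552+22·8·23 = 14176; k=5: (T₁..T₅)·(T₆..T₆) → 3807+0+22·3·23 = 5325.
Best split is after T₅, i.e. k = 5.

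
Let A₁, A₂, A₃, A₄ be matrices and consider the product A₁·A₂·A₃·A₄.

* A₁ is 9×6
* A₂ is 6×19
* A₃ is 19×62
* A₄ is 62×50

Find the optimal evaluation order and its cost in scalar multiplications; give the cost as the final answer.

Adjacent pairs: A₁A₂ = 9·6·19 = 1026; A₂A₃ = 6·19·62 = 7068; A₃A₄ = 19·62·50 = 58900.
Length 3: A₁..A₃: k=1: 0+7068+9·6·62=10416; k=2: 1026+0+9·19·62=11628 → min 10416 | A₂..A₄: k=2: 0+58900+6·19·50=64600; k=3: 7068+0+6·62·50=25668 → min 25668.
Length 4: A₁..A₄: k=1: 0+25668+9·6·50=28368; k=2: 1026+58900+9·19·50=68476; k=3: 10416+0+9·62·50=38316 → min 28368.
Optimal parenthesization: (A₁·((A₂·A₃)·A₄)) with cost 28368.

28368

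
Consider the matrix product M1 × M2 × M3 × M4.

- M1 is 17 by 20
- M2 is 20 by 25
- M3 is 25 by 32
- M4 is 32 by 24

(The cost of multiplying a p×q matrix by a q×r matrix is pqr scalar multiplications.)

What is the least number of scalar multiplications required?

Adjacent pairs: M1M2 = 17·20·25 = 8500; M2M3 = 20·25·32 = 16000; M3M4 = 25·32·24 = 19200.
Length 3: M1..M3: k=1: 0+16000+17·20·32=26880; k=2: 8500+0+17·25·32=22100 → min 22100 | M2..M4: k=2: 0+19200+20·25·24=31200; k=3: 16000+0+20·32·24=31360 → min 31200.
Length 4: M1..M4: k=1: 0+31200+17·20·24=39360; k=2: 8500+19200+17·25·24=37900; k=3: 22100+0+17·32·24=35156 → min 35156.
Optimal order: (((M1 × M2) × M3) × M4) with cost 35156.

35156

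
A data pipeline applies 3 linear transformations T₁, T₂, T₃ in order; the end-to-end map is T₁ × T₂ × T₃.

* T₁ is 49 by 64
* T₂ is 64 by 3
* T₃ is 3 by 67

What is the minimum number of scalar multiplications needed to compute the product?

Order (T₁ × (T₂ × T₃)): (T₂ × T₃): 64×3 by 3×67 → 64×67, cost 64·3·67 = 12864; (T₁ × (T₂ × T₃)): 49×64 by 64×67 → 49×67, cost 49·64·67 = 210112; cumulative 222976. Total 222976.
Order ((T₁ × T₂) × T₃): (T₁ × T₂): 49×64 by 64×3 → 49×3, cost 49·64·3 = 9408; ((T₁ × T₂) × T₃): 49×3 by 3×67 → 49×67, cost 49·3·67 = 9849; cumulative 19257. Total 19257.
Minimum: 19257.

19257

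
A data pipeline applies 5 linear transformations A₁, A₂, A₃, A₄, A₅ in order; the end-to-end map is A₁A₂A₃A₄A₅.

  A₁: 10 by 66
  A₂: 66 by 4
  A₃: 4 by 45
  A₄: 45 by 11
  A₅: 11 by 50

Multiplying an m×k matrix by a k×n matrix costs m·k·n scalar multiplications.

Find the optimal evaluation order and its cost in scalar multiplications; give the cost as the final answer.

Adjacent pairs: A₁A₂ = 10·66·4 = 2640; A₂A₃ = 66·4·45 = 11880; A₃A₄ = 4·45·11 = 1980; A₄A₅ = 45·11·50 = 24750.
Length 3: A₁..A₃: k=1: 0+11880+10·66·45=41580; k=2: 2640+0+10·4·45=4440 → min 4440 | A₂..A₄: k=2: 0+1980+66·4·11=4884; k=3: 11880+0+66·45·11=44550 → min 4884 | A₃..A₅: k=3: 0+24750+4·45·50=33750; k=4: 1980+0+4·11·50=4180 → min 4180.
Length 4: A₁..A₄: k=1: 0+4884+10·66·11=12144; k=2: 2640+1980+10·4·11=5060; k=3: 4440+0+10·45·11=9390 → min 5060 | A₂..A₅: k=2: 0+4180+66·4·50=17380; k=3: 11880+24750+66·45·50=185130; k=4: 4884+0+66·11·50=41184 → min 17380.
Length 5: A₁..A₅: k=1: 0+17380+10·66·50=50380; k=2: 2640+4180+10·4·50=8820; k=3: 4440+24750+10·45·50=51690; k=4: 5060+0+10·11·50=10560 → min 8820.
Optimal parenthesization: ((A₁A₂)((A₃A₄)A₅)) with cost 8820.

8820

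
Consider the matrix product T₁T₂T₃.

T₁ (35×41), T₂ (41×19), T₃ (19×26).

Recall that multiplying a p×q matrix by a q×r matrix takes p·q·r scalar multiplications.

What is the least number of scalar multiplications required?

44555

Order (T₁(T₂T₃)): (T₂T₃): 41×19 by 19×26 → 41×26, cost 41·19·26 = 20254; (T₁(T₂T₃)): 35×41 by 41×26 → 35×26, cost 35·41·26 = 37310; cumulative 57564. Total 57564.
Order ((T₁T₂)T₃): (T₁T₂): 35×41 by 41×19 → 35×19, cost 35·41·19 = 27265; ((T₁T₂)T₃): 35×19 by 19×26 → 35×26, cost 35·19·26 = 17290; cumulative 44555. Total 44555.
Minimum: 44555.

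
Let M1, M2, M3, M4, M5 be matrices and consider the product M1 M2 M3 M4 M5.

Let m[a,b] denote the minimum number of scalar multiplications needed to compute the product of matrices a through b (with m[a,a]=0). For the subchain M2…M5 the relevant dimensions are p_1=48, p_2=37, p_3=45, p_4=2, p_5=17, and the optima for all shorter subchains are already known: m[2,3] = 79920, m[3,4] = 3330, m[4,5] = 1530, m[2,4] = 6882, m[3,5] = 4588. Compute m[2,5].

8514

m[2,5] = min over k∈[2,4] of m[2,k]+m[k+1,5]+p_{1}·p_k·p_{5}.
k=2: 0 + 4588 + 48·37·17 = 34780; k=3: 79920 + 1530 + 48·45·17 = 118170; k=4: 6882 + 0 + 48·2·17 = 8514.
Minimum: 8514 at k=4.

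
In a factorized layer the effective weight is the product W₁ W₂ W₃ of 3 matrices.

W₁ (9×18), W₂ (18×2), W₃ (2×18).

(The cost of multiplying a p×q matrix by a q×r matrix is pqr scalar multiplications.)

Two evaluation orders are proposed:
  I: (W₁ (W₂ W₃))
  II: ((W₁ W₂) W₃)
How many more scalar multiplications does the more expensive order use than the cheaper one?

2916

Order I = (W₁ (W₂ W₃)): (W₂ W₃): 18×2 by 2×18 → 18×18, cost 18·2·18 = 648; (W₁ (W₂ W₃)): 9×18 by 18×18 → 9×18, cost 9·18·18 = 2916; cumulative 3564. Total 3564.
Order II = ((W₁ W₂) W₃): (W₁ W₂): 9×18 by 18×2 → 9×2, cost 9·18·2 = 324; ((W₁ W₂) W₃): 9×2 by 2×18 → 9×18, cost 9·2·18 = 324; cumulative 648. Total 648.
Difference: |3564 − 648| = 2916.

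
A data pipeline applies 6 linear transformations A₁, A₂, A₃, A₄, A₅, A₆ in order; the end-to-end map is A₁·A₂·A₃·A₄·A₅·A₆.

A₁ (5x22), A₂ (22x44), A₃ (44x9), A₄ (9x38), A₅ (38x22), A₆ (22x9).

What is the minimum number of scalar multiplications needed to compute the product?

Adjacent pairs: A₁A₂ = 5·22·44 = 4840; A₂A₃ = 22·44·9 = 8712; A₃A₄ = 44·9·38 = 15048; A₄A₅ = 9·38·22 = 7524; A₅A₆ = 38·22·9 = 7524.
Length 3: A₁..A₃: k=1: 0+8712+5·22·9=9702; k=2: 4840+0+5·44·9=6820 → min 6820 | A₂..A₄: k=2: 0+15048+22·44·38=51832; k=3: 8712+0+22·9·38=16236 → min 16236 | A₃..A₅: k=3: 0+7524+44·9·22=16236; k=4: 15048+0+44·38·22=51832 → min 16236 | A₄..A₆: k=4: 0+7524+9·38·9=10602; k=5: 7524+0+9·22·9=9306 → min 9306.
Length 4: A₁..A₄: k=1: 0+16236+5·22·38=20416; k=2: 4840+15048+5·44·38=28248; k=3: 6820+0+5·9·38=8530 → min 8530 | A₂..A₅: k=2: 0+16236+22·44·22=37532; k=3: 8712+7524+22·9·22=20592; k=4: 16236+0+22·38·22=34628 → min 20592 | A₃..A₆: k=3: 0+9306+44·9·9=12870; k=4: 15048+7524+44·38·9=37620; k=5: 16236+0+44·22·9=24948 → min 12870.
Length 5: A₁..A₅: k=1: 0+20592+5·22·22=23012; k=2: 4840+16236+5·44·22=25916; k=3: 6820+7524+5·9·22=15334; k=4: 8530+0+5·38·22=12710 → min 12710 | A₂..A₆: k=2: 0+12870+22·44·9=21582; k=3: 8712+9306+22·9·9=19800; k=4: 16236+7524+22·38·9=31284; k=5: 20592+0+22·22·9=24948 → min 19800.
Length 6: A₁..A₆: k=1: 0+19800+5·22·9=20790; k=2: 4840+12870+5·44·9=19690; k=3: 6820+9306+5·9·9=16531; k=4: 8530+7524+5·38·9=17764; k=5: 12710+0+5·22·9=13700 → min 13700.
Optimal order: (((((A₁·A₂)·A₃)·A₄)·A₅)·A₆) with cost 13700.

13700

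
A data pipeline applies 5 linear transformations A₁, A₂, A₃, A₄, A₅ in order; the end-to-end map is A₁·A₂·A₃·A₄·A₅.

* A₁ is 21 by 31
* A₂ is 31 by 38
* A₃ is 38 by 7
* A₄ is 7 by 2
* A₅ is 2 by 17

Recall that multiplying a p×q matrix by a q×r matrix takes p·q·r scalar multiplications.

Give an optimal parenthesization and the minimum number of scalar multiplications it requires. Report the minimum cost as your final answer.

Adjacent pairs: A₁A₂ = 21·31·38 = 24738; A₂A₃ = 31·38·7 = 8246; A₃A₄ = 38·7·2 = 532; A₄A₅ = 7·2·17 = 238.
Length 3: A₁..A₃: k=1: 0+8246+21·31·7=12803; k=2: 24738+0+21·38·7=30324 → min 12803 | A₂..A₄: k=2: 0+532+31·38·2=2888; k=3: 8246+0+31·7·2=8680 → min 2888 | A₃..A₅: k=3: 0+238+38·7·17=4760; k=4: 532+0+38·2·17=1824 → min 1824.
Length 4: A₁..A₄: k=1: 0+2888+21·31·2=4190; k=2: 24738+532+21·38·2=26866; k=3: 12803+0+21·7·2=13097 → min 4190 | A₂..A₅: k=2: 0+1824+31·38·17=21850; k=3: 8246+238+31·7·17=12173; k=4: 2888+0+31·2·17=3942 → min 3942.
Length 5: A₁..A₅: k=1: 0+3942+21·31·17=15009; k=2: 24738+1824+21·38·17=40128; k=3: 12803+238+21·7·17=15540; k=4: 4190+0+21·2·17=4904 → min 4904.
Optimal parenthesization: ((A₁·(A₂·(A₃·A₄)))·A₅) with cost 4904.

4904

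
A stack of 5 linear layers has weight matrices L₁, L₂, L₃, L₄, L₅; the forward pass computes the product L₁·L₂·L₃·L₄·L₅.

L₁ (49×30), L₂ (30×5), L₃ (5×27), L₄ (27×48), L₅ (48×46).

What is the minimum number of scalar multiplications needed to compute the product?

36140

Adjacent pairs: L₁L₂ = 49·30·5 = 7350; L₂L₃ = 30·5·27 = 4050; L₃L₄ = 5·27·48 = 6480; L₄L₅ = 27·48·46 = 59616.
Length 3: L₁..L₃: k=1: 0+4050+49·30·27=43740; k=2: 7350+0+49·5·27=13965 → min 13965 | L₂..L₄: k=2: 0+6480+30·5·48=13680; k=3: 4050+0+30·27·48=42930 → min 13680 | L₃..L₅: k=3: 0+59616+5·27·46=65826; k=4: 6480+0+5·48·46=17520 → min 17520.
Length 4: L₁..L₄: k=1: 0+13680+49·30·48=84240; k=2: 7350+6480+49·5·48=25590; k=3: 13965+0+49·27·48=77469 → min 25590 | L₂..L₅: k=2: 0+17520+30·5·46=24420; k=3: 4050+59616+30·27·46=100926; k=4: 13680+0+30·48·46=79920 → min 24420.
Length 5: L₁..L₅: k=1: 0+24420+49·30·46=92040; k=2: 7350+17520+49·5·46=36140; k=3: 13965+59616+49·27·46=134439; k=4: 25590+0+49·48·46=133782 → min 36140.
Optimal order: ((L₁·L₂)·((L₃·L₄)·L₅)) with cost 36140.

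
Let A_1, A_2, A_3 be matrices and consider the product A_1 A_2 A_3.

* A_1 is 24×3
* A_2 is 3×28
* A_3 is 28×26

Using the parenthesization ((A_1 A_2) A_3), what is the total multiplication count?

19488

(A_1 A_2): 24×3 by 3×28 → 24×28, cost 24·3·28 = 2016
((A_1 A_2) A_3): 24×28 by 28×26 → 24×26, cost 24·28·26 = 17472; cumulative 19488
Total: 19488 scalar multiplications.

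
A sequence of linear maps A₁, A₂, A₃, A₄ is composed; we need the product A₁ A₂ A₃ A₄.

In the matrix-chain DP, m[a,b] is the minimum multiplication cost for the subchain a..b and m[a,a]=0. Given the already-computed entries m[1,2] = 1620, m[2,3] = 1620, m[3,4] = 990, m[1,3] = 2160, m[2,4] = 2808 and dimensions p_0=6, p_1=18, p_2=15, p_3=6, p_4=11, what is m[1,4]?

2556

m[1,4] = min over k∈[1,3] of m[1,k]+m[k+1,4]+p_{0}·p_k·p_{4}.
k=1: 0 + 2808 + 6·18·11 = 3996; k=2: 1620 + 990 + 6·15·11 = 3600; k=3: 2160 + 0 + 6·6·11 = 2556.
Minimum: 2556 at k=3.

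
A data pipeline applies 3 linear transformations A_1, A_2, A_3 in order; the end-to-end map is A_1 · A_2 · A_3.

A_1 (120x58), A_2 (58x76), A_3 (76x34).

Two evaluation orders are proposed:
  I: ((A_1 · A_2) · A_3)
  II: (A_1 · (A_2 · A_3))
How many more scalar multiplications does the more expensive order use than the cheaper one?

Order I = ((A_1 · A_2) · A_3): (A_1 · A_2): 120×58 by 58×76 → 120×76, cost 120·58·76 = 528960; ((A_1 · A_2) · A_3): 120×76 by 76×34 → 120×34, cost 120·76·34 = 310080; cumulative 839040. Total 839040.
Order II = (A_1 · (A_2 · A_3)): (A_2 · A_3): 58×76 by 76×34 → 58×34, cost 58·76·34 = 149872; (A_1 · (A_2 · A_3)): 120×58 by 58×34 → 120×34, cost 120·58·34 = 236640; cumulative 386512. Total 386512.
Difference: |839040 − 386512| = 452528.

452528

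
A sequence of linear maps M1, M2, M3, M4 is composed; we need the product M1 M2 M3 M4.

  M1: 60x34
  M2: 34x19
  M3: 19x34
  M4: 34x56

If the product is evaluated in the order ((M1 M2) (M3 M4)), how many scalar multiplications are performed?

138776

(M1 M2): 60×34 by 34×19 → 60×19, cost 60·34·19 = 38760
(M3 M4): 19×34 by 34×56 → 19×56, cost 19·34·56 = 36176
((M1 M2) (M3 M4)): 60×19 by 19×56 → 60×56, cost 60·19·56 = 63840; cumulative 138776
Total: 138776 scalar multiplications.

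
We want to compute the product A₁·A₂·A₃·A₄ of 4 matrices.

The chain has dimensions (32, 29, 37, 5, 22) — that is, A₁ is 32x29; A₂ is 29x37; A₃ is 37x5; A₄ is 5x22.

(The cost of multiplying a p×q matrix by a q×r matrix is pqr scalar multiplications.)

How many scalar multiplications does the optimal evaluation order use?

13525

Adjacent pairs: A₁A₂ = 32·29·37 = 34336; A₂A₃ = 29·37·5 = 5365; A₃A₄ = 37·5·22 = 4070.
Length 3: A₁..A₃: k=1: 0+5365+32·29·5=10005; k=2: 34336+0+32·37·5=40256 → min 10005 | A₂..A₄: k=2: 0+4070+29·37·22=27676; k=3: 5365+0+29·5·22=8555 → min 8555.
Length 4: A₁..A₄: k=1: 0+8555+32·29·22=28971; k=2: 34336+4070+32·37·22=64454; k=3: 10005+0+32·5·22=13525 → min 13525.
Optimal order: ((A₁·(A₂·A₃))·A₄) with cost 13525.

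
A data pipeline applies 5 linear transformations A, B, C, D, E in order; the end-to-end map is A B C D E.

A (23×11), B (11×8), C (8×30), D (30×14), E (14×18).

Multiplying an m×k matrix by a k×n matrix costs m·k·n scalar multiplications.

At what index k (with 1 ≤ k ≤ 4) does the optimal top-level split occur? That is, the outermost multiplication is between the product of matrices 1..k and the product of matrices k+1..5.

Adjacent pairs: AB = 23·11·8 = 2024; BC = 11·8·30 = 2640; CD = 8·30·14 = 3360; DE = 30·14·18 = 7560.
Length 3: A..C: k=1: 0+2640+23·11·30=10230; k=2: 2024+0+23·8·30=7544 → min 7544 | B..D: k=2: 0+3360+11·8·14=4592; k=3: 2640+0+11·30·14=7260 → min 4592 | C..E: k=3: 0+7560+8·30·18=11880; k=4: 3360+0+8·14·18=5376 → min 5376.
Length 4: A..D: k=1: 0+4592+23·11·14=8134; k=2: 2024+3360+23·8·14=7960; k=3: 7544+0+23·30·14=17204 → min 7960 | B..E: k=2: 0+5376+11·8·18=6960; k=3: 2640+7560+11·30·18=16140; k=4: 4592+0+11·14·18=7364 → min 6960.
Top-level splits: k=1: (A..A)·(B..E) → 0+6960+23·11·18 = 11514; k=2: (A..B)·(C..E) → 2024+5376+23·8·18 = 10712; k=3: (A..C)·(D..E) → 7544+7560+23·30·18 = 27524; k=4: (A..D)·(E..E) → 7960+0+23·14·18 = 13756.
Best split is after B, i.e. k = 2.

2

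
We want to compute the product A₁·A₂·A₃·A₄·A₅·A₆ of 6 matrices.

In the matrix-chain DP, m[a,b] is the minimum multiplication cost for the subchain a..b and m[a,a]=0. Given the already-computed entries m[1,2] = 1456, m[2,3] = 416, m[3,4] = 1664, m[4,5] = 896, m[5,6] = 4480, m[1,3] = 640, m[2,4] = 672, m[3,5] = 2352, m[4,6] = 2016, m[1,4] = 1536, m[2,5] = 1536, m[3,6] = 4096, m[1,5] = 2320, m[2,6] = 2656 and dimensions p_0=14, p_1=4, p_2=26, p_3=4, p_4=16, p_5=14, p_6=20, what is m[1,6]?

m[1,6] = min over k∈[1,5] of m[1,k]+m[k+1,6]+p_{0}·p_k·p_{6}.
k=1: 0 + 2656 + 14·4·20 = 3776; k=2: 1456 + 4096 + 14·26·20 = 12832; k=3: 640 + 2016 + 14·4·20 = 3776; k=4: 1536 + 4480 + 14·16·20 = 10496; k=5: 2320 + 0 + 14·14·20 = 6240.
Minimum: 3776 at k=1.

3776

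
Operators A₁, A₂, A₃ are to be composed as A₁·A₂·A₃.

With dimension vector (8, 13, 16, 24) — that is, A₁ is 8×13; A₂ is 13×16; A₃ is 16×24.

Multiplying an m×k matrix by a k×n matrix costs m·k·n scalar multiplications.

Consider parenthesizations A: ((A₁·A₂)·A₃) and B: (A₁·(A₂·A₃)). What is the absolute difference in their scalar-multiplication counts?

Order A = ((A₁·A₂)·A₃): (A₁·A₂): 8×13 by 13×16 → 8×16, cost 8·13·16 = 1664; ((A₁·A₂)·A₃): 8×16 by 16×24 → 8×24, cost 8·16·24 = 3072; cumulative 4736. Total 4736.
Order B = (A₁·(A₂·A₃)): (A₂·A₃): 13×16 by 16×24 → 13×24, cost 13·16·24 = 4992; (A₁·(A₂·A₃)): 8×13 by 13×24 → 8×24, cost 8·13·24 = 2496; cumulative 7488. Total 7488.
Difference: |4736 − 7488| = 2752.

2752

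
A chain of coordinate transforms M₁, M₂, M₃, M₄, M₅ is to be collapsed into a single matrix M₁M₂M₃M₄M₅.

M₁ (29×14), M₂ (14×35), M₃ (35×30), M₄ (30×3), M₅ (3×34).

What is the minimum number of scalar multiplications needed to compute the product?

Adjacent pairs: M₁M₂ = 29·14·35 = 14210; M₂M₃ = 14·35·30 = 14700; M₃M₄ = 35·30·3 = 3150; M₄M₅ = 30·3·34 = 3060.
Length 3: M₁..M₃: k=1: 0+14700+29·14·30=26880; k=2: 14210+0+29·35·30=44660 → min 26880 | M₂..M₄: k=2: 0+3150+14·35·3=4620; k=3: 14700+0+14·30·3=15960 → min 4620 | M₃..M₅: k=3: 0+3060+35·30·34=38760; k=4: 3150+0+35·3·34=6720 → min 6720.
Length 4: M₁..M₄: k=1: 0+4620+29·14·3=5838; k=2: 14210+3150+29·35·3=20405; k=3: 26880+0+29·30·3=29490 → min 5838 | M₂..M₅: k=2: 0+6720+14·35·34=23380; k=3: 14700+3060+14·30·34=32040; k=4: 4620+0+14·3·34=6048 → min 6048.
Length 5: M₁..M₅: k=1: 0+6048+29·14·34=19852; k=2: 14210+6720+29·35·34=55440; k=3: 26880+3060+29·30·34=59520; k=4: 5838+0+29·3·34=8796 → min 8796.
Optimal order: ((M₁(M₂(M₃M₄)))M₅) with cost 8796.

8796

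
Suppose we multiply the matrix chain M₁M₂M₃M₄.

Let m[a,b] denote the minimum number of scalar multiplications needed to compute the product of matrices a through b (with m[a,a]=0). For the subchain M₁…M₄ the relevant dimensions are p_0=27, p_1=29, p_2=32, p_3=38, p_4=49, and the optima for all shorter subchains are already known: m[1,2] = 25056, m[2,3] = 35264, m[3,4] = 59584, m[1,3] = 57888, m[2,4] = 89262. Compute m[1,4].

m[1,4] = min over k∈[1,3] of m[1,k]+m[k+1,4]+p_{0}·p_k·p_{4}.
k=1: 0 + 89262 + 27·29·49 = 127629; k=2: 25056 + 59584 + 27·32·49 = 126976; k=3: 57888 + 0 + 27·38·49 = 108162.
Minimum: 108162 at k=3.

108162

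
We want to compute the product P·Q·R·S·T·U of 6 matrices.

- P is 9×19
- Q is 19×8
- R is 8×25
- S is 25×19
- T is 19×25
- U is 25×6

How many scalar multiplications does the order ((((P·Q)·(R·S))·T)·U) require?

12161

(P·Q): 9×19 by 19×8 → 9×8, cost 9·19·8 = 1368
(R·S): 8×25 by 25×19 → 8×19, cost 8·25·19 = 3800
((P·Q)·(R·S)): 9×8 by 8×19 → 9×19, cost 9·8·19 = 1368; cumulative 6536
(((P·Q)·(R·S))·T): 9×19 by 19×25 → 9×25, cost 9·19·25 = 4275; cumulative 10811
((((P·Q)·(R·S))·T)·U): 9×25 by 25×6 → 9×6, cost 9·25·6 = 1350; cumulative 12161
Total: 12161 scalar multiplications.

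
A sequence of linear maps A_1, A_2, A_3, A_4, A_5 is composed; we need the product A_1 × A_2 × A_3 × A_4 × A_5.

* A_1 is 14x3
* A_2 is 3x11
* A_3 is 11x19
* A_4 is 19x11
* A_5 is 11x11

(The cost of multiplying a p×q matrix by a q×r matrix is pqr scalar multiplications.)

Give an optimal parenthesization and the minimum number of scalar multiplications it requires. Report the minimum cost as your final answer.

2079

Adjacent pairs: A_1A_2 = 14·3·11 = 462; A_2A_3 = 3·11·19 = 627; A_3A_4 = 11·19·11 = 2299; A_4A_5 = 19·11·11 = 2299.
Length 3: A_1..A_3: k=1: 0+627+14·3·19=1425; k=2: 462+0+14·11·19=3388 → min 1425 | A_2..A_4: k=2: 0+2299+3·11·11=2662; k=3: 627+0+3·19·11=1254 → min 1254 | A_3..A_5: k=3: 0+2299+11·19·11=4598; k=4: 2299+0+11·11·11=3630 → min 3630.
Length 4: A_1..A_4: k=1: 0+1254+14·3·11=1716; k=2: 462+2299+14·11·11=4455; k=3: 1425+0+14·19·11=4351 → min 1716 | A_2..A_5: k=2: 0+3630+3·11·11=3993; k=3: 627+2299+3·19·11=3553; k=4: 1254+0+3·11·11=1617 → min 1617.
Length 5: A_1..A_5: k=1: 0+1617+14·3·11=2079; k=2: 462+3630+14·11·11=5786; k=3: 1425+2299+14·19·11=6650; k=4: 1716+0+14·11·11=3410 → min 2079.
Optimal parenthesization: (A_1 × (((A_2 × A_3) × A_4) × A_5)) with cost 2079.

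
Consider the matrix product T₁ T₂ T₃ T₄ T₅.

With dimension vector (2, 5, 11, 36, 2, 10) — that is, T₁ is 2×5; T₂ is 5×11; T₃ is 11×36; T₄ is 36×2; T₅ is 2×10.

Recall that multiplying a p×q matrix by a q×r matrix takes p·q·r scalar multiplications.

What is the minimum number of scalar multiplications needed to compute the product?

962

Adjacent pairs: T₁T₂ = 2·5·11 = 110; T₂T₃ = 5·11·36 = 1980; T₃T₄ = 11·36·2 = 792; T₄T₅ = 36·2·10 = 720.
Length 3: T₁..T₃: k=1: 0+1980+2·5·36=2340; k=2: 110+0+2·11·36=902 → min 902 | T₂..T₄: k=2: 0+792+5·11·2=902; k=3: 1980+0+5·36·2=2340 → min 902 | T₃..T₅: k=3: 0+720+11·36·10=4680; k=4: 792+0+11·2·10=1012 → min 1012.
Length 4: T₁..T₄: k=1: 0+902+2·5·2=922; k=2: 110+792+2·11·2=946; k=3: 902+0+2·36·2=1046 → min 922 | T₂..T₅: k=2: 0+1012+5·11·10=1562; k=3: 1980+720+5·36·10=4500; k=4: 902+0+5·2·10=1002 → min 1002.
Length 5: T₁..T₅: k=1: 0+1002+2·5·10=1102; k=2: 110+1012+2·11·10=1342; k=3: 902+720+2·36·10=2342; k=4: 922+0+2·2·10=962 → min 962.
Optimal order: ((T₁ (T₂ (T₃ T₄))) T₅) with cost 962.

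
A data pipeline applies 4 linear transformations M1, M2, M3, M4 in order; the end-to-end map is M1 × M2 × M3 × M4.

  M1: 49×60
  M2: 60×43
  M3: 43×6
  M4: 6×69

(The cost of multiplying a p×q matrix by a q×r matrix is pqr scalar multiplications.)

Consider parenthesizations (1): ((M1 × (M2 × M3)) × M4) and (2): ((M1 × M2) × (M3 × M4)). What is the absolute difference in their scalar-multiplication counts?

236199

Order (1) = ((M1 × (M2 × M3)) × M4): (M2 × M3): 60×43 by 43×6 → 60×6, cost 60·43·6 = 15480; (M1 × (M2 × M3)): 49×60 by 60×6 → 49×6, cost 49·60·6 = 17640; cumulative 33120; ((M1 × (M2 × M3)) × M4): 49×6 by 6×69 → 49×69, cost 49·6·69 = 20286; cumulative 53406. Total 53406.
Order (2) = ((M1 × M2) × (M3 × M4)): (M1 × M2): 49×60 by 60×43 → 49×43, cost 49·60·43 = 126420; (M3 × M4): 43×6 by 6×69 → 43×69, cost 43·6·69 = 17802; ((M1 × M2) × (M3 × M4)): 49×43 by 43×69 → 49×69, cost 49·43·69 = 145383; cumulative 289605. Total 289605.
Difference: |53406 − 289605| = 236199.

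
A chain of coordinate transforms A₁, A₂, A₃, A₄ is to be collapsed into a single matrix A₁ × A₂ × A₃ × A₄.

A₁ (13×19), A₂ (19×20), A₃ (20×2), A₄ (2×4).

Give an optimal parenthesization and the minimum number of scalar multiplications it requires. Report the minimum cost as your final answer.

Adjacent pairs: A₁A₂ = 13·19·20 = 4940; A₂A₃ = 19·20·2 = 760; A₃A₄ = 20·2·4 = 160.
Length 3: A₁..A₃: k=1: 0+760+13·19·2=1254; k=2: 4940+0+13·20·2=5460 → min 1254 | A₂..A₄: k=2: 0+160+19·20·4=1680; k=3: 760+0+19·2·4=912 → min 912.
Length 4: A₁..A₄: k=1: 0+912+13·19·4=1900; k=2: 4940+160+13·20·4=6140; k=3: 1254+0+13·2·4=1358 → min 1358.
Optimal parenthesization: ((A₁ × (A₂ × A₃)) × A₄) with cost 1358.

1358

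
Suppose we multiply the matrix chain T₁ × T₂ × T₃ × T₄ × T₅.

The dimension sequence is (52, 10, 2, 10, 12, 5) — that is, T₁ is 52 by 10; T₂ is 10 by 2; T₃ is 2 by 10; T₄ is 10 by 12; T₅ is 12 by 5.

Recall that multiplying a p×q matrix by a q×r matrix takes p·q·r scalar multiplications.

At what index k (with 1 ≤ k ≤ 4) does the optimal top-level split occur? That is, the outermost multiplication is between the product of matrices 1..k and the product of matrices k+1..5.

2

Adjacent pairs: T₁T₂ = 52·10·2 = 1040; T₂T₃ = 10·2·10 = 200; T₃T₄ = 2·10·12 = 240; T₄T₅ = 10·12·5 = 600.
Length 3: T₁..T₃: k=1: 0+200+52·10·10=5400; k=2: 1040+0+52·2·10=2080 → min 2080 | T₂..T₄: k=2: 0+240+10·2·12=480; k=3: 200+0+10·10·12=1400 → min 480 | T₃..T₅: k=3: 0+600+2·10·5=700; k=4: 240+0+2·12·5=360 → min 360.
Length 4: T₁..T₄: k=1: 0+480+52·10·12=6720; k=2: 1040+240+52·2·12=2528; k=3: 2080+0+52·10·12=8320 → min 2528 | T₂..T₅: k=2: 0+360+10·2·5=460; k=3: 200+600+10·10·5=1300; k=4: 480+0+10·12·5=1080 → min 460.
Top-level splits: k=1: (T₁..T₁)·(T₂..T₅) → 0+460+52·10·5 = 3060; k=2: (T₁..T₂)·(T₃..T₅) → 1040+360+52·2·5 = 1920; k=3: (T₁..T₃)·(T₄..T₅) → 2080+600+52·10·5 = 5280; k=4: (T₁..T₄)·(T₅..T₅) → 2528+0+52·12·5 = 5648.
Best split is after T₂, i.e. k = 2.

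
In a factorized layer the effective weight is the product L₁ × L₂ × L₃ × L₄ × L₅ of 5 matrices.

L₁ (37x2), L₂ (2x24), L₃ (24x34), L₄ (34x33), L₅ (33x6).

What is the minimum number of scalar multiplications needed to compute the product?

Adjacent pairs: L₁L₂ = 37·2·24 = 1776; L₂L₃ = 2·24·34 = 1632; L₃L₄ = 24·34·33 = 26928; L₄L₅ = 34·33·6 = 6732.
Length 3: L₁..L₃: k=1: 0+1632+37·2·34=4148; k=2: 1776+0+37·24·34=31968 → min 4148 | L₂..L₄: k=2: 0+26928+2·24·33=28512; k=3: 1632+0+2·34·33=3876 → min 3876 | L₃..L₅: k=3: 0+6732+24·34·6=11628; k=4: 26928+0+24·33·6=31680 → min 11628.
Length 4: L₁..L₄: k=1: 0+3876+37·2·33=6318; k=2: 1776+26928+37·24·33=58008; k=3: 4148+0+37·34·33=45662 → min 6318 | L₂..L₅: k=2: 0+11628+2·24·6=11916; k=3: 1632+6732+2·34·6=8772; k=4: 3876+0+2·33·6=4272 → min 4272.
Length 5: L₁..L₅: k=1: 0+4272+37·2·6=4716; k=2: 1776+11628+37·24·6=18732; k=3: 4148+6732+37·34·6=18428; k=4: 6318+0+37·33·6=13644 → min 4716.
Optimal order: (L₁ × (((L₂ × L₃) × L₄) × L₅)) with cost 4716.

4716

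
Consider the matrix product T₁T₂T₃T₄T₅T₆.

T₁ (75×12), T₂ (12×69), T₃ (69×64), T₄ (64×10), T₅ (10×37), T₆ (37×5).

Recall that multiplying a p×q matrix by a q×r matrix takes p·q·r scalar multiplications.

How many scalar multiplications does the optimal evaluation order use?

Adjacent pairs: T₁T₂ = 75·12·69 = 62100; T₂T₃ = 12·69·64 = 52992; T₃T₄ = 69·64·10 = 44160; T₄T₅ = 64·10·37 = 23680; T₅T₆ = 10·37·5 = 1850.
Length 3: T₁..T₃: k=1: 0+52992+75·12·64=110592; k=2: 62100+0+75·69·64=393300 → min 110592 | T₂..T₄: k=2: 0+44160+12·69·10=52440; k=3: 52992+0+12·64·10=60672 → min 52440 | T₃..T₅: k=3: 0+23680+69·64·37=187072; k=4: 44160+0+69·10·37=69690 → min 69690 | T₄..T₆: k=4: 0+1850+64·10·5=5050; k=5: 23680+0+64·37·5=35520 → min 5050.
Length 4: T₁..T₄: k=1: 0+52440+75·12·10=61440; k=2: 62100+44160+75·69·10=158010; k=3: 110592+0+75·64·10=158592 → min 61440 | T₂..T₅: k=2: 0+69690+12·69·37=100326; k=3: 52992+23680+12·64·37=105088; k=4: 52440+0+12·10·37=56880 → min 56880 | T₃..T₆: k=3: 0+5050+69·64·5=27130; k=4: 44160+1850+69·10·5=49460; k=5: 69690+0+69·37·5=82455 → min 27130.
Length 5: T₁..T₅: k=1: 0+56880+75·12·37=90180; k=2: 62100+69690+75·69·37=323265; k=3: 110592+23680+75·64·37=311872; k=4: 61440+0+75·10·37=89190 → min 89190 | T₂..T₆: k=2: 0+27130+12·69·5=31270; k=3: 52992+5050+12·64·5=61882; k=4: 52440+1850+12·10·5=54890; k=5: 56880+0+12·37·5=59100 → min 31270.
Length 6: T₁..T₆: k=1: 0+31270+75·12·5=35770; k=2: 62100+27130+75·69·5=115105; k=3: 110592+5050+75·64·5=139642; k=4: 61440+1850+75·10·5=67040; k=5: 89190+0+75·37·5=103065 → min 35770.
Optimal order: (T₁(T₂(T₃(T₄(T₅T₆))))) with cost 35770.

35770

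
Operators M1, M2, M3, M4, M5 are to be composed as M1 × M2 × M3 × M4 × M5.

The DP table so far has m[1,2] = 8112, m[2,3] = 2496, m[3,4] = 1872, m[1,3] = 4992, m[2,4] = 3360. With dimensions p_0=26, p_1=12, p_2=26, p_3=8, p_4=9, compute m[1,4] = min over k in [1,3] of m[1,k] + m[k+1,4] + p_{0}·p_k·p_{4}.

6168

m[1,4] = min over k∈[1,3] of m[1,k]+m[k+1,4]+p_{0}·p_k·p_{4}.
k=1: 0 + 3360 + 26·12·9 = 6168; k=2: 8112 + 1872 + 26·26·9 = 16068; k=3: 4992 + 0 + 26·8·9 = 6864.
Minimum: 6168 at k=1.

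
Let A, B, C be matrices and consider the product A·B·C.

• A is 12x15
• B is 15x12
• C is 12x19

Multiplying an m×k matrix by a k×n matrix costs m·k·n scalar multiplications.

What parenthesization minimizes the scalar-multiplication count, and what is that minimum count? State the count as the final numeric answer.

(A·(B·C)): cost 6840.
((A·B)·C): cost 4896.
Optimal: ((A·B)·C) with cost 4896.

4896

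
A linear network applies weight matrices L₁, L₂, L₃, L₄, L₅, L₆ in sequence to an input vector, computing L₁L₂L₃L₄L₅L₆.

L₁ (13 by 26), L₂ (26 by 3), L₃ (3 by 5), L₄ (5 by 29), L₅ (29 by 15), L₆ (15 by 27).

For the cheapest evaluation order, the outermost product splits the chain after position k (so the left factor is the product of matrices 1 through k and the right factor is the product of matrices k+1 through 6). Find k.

Adjacent pairs: L₁L₂ = 13·26·3 = 1014; L₂L₃ = 26·3·5 = 390; L₃L₄ = 3·5·29 = 435; L₄L₅ = 5·29·15 = 2175; L₅L₆ = 29·15·27 = 11745.
Length 3: L₁..L₃: k=1: 0+390+13·26·5=2080; k=2: 1014+0+13·3·5=1209 → min 1209 | L₂..L₄: k=2: 0+435+26·3·29=2697; k=3: 390+0+26·5·29=4160 → min 2697 | L₃..L₅: k=3: 0+2175+3·5·15=2400; k=4: 435+0+3·29·15=1740 → min 1740 | L₄..L₆: k=4: 0+11745+5·29·27=15660; k=5: 2175+0+5·15·27=4200 → min 4200.
Length 4: L₁..L₄: k=1: 0+2697+13·26·29=12499; k=2: 1014+435+13·3·29=2580; k=3: 1209+0+13·5·29=3094 → min 2580 | L₂..L₅: k=2: 0+1740+26·3·15=2910; k=3: 390+2175+26·5·15=4515; k=4: 2697+0+26·29·15=14007 → min 2910 | L₃..L₆: k=3: 0+4200+3·5·27=4605; k=4: 435+11745+3·29·27=14529; k=5: 1740+0+3·15·27=2955 → min 2955.
Length 5: L₁..L₅: k=1: 0+2910+13·26·15=7980; k=2: 1014+1740+13·3·15=3339; k=3: 1209+2175+13·5·15=4359; k=4: 2580+0+13·29·15=8235 → min 3339 | L₂..L₆: k=2: 0+2955+26·3·27=5061; k=3: 390+4200+26·5·27=8100; k=4: 2697+11745+26·29·27=34800; k=5: 2910+0+26·15·27=13440 → min 5061.
Top-level splits: k=1: (L₁..L₁)·(L₂..L₆) → 0+5061+13·26·27 = 14187; k=2: (L₁..L₂)·(L₃..L₆) → 1014+2955+13·3·27 = 5022; k=3: (L₁..L₃)·(L₄..L₆) → 1209+4200+13·5·27 = 7164; k=4: (L₁..L₄)·(L₅..L₆) → 2580+11745+13·29·27 = 24504; k=5: (L₁..L₅)·(L₆..L₆) → 3339+0+13·15·27 = 8604.
Best split is after L₂, i.e. k = 2.

2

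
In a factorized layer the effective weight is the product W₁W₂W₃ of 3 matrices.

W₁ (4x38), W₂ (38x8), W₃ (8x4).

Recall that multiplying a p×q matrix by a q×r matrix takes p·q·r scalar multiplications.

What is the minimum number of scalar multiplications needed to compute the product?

Order (W₁(W₂W₃)): (W₂W₃): 38×8 by 8×4 → 38×4, cost 38·8·4 = 1216; (W₁(W₂W₃)): 4×38 by 38×4 → 4×4, cost 4·38·4 = 608; cumulative 1824. Total 1824.
Order ((W₁W₂)W₃): (W₁W₂): 4×38 by 38×8 → 4×8, cost 4·38·8 = 1216; ((W₁W₂)W₃): 4×8 by 8×4 → 4×4, cost 4·8·4 = 128; cumulative 1344. Total 1344.
Minimum: 1344.

1344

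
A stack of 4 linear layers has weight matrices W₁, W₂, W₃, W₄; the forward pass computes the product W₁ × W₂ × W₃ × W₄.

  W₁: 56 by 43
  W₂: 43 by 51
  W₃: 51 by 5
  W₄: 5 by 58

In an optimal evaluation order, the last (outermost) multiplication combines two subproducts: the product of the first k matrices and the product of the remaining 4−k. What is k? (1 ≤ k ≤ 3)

3

Adjacent pairs: W₁W₂ = 56·43·51 = 122808; W₂W₃ = 43·51·5 = 10965; W₃W₄ = 51·5·58 = 14790.
Length 3: W₁..W₃: k=1: 0+10965+56·43·5=23005; k=2: 122808+0+56·51·5=137088 → min 23005 | W₂..W₄: k=2: 0+14790+43·51·58=141984; k=3: 10965+0+43·5·58=23435 → min 23435.
Top-level splits: k=1: (W₁..W₁)·(W₂..W₄) → 0+23435+56·43·58 = 163099; k=2: (W₁..W₂)·(W₃..W₄) → 122808+14790+56·51·58 = 303246; k=3: (W₁..W₃)·(W₄..W₄) → 23005+0+56·5·58 = 39245.
Best split is after W₃, i.e. k = 3.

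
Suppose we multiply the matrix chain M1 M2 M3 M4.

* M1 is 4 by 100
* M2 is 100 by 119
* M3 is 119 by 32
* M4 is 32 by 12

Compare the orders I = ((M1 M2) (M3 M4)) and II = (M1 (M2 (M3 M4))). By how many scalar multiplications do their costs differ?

Order I = ((M1 M2) (M3 M4)): (M1 M2): 4×100 by 100×119 → 4×119, cost 4·100·119 = 47600; (M3 M4): 119×32 by 32×12 → 119×12, cost 119·32·12 = 45696; ((M1 M2) (M3 M4)): 4×119 by 119×12 → 4×12, cost 4·119·12 = 5712; cumulative 99008. Total 99008.
Order II = (M1 (M2 (M3 M4))): (M3 M4): 119×32 by 32×12 → 119×12, cost 119·32·12 = 45696; (M2 (M3 M4)): 100×119 by 119×12 → 100×12, cost 100·119·12 = 142800; cumulative 188496; (M1 (M2 (M3 M4))): 4×100 by 100×12 → 4×12, cost 4·100·12 = 4800; cumulative 193296. Total 193296.
Difference: |99008 − 193296| = 94288.

94288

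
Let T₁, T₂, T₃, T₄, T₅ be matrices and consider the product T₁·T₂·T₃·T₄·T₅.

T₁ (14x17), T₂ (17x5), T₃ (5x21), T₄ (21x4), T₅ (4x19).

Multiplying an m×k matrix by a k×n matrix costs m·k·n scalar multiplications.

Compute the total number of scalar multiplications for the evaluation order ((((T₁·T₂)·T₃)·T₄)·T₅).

(T₁·T₂): 14×17 by 17×5 → 14×5, cost 14·17·5 = 1190
((T₁·T₂)·T₃): 14×5 by 5×21 → 14×21, cost 14·5·21 = 1470; cumulative 2660
(((T₁·T₂)·T₃)·T₄): 14×21 by 21×4 → 14×4, cost 14·21·4 = 1176; cumulative 3836
((((T₁·T₂)·T₃)·T₄)·T₅): 14×4 by 4×19 → 14×19, cost 14·4·19 = 1064; cumulative 4900
Total: 4900 scalar multiplications.

4900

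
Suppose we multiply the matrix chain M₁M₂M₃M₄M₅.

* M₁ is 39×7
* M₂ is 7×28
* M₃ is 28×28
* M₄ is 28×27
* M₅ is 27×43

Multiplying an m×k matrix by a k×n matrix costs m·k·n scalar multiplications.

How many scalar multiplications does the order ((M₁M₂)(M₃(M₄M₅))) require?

(M₁M₂): 39×7 by 7×28 → 39×28, cost 39·7·28 = 7644
(M₄M₅): 28×27 by 27×43 → 28×43, cost 28·27·43 = 32508
(M₃(M₄M₅)): 28×28 by 28×43 → 28×43, cost 28·28·43 = 33712; cumulative 66220
((M₁M₂)(M₃(M₄M₅))): 39×28 by 28×43 → 39×43, cost 39·28·43 = 46956; cumulative 120820
Total: 120820 scalar multiplications.

120820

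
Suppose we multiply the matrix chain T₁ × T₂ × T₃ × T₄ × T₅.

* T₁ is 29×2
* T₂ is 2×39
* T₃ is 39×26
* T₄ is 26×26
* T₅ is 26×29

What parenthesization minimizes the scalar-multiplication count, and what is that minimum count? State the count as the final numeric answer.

Adjacent pairs: T₁T₂ = 29·2·39 = 2262; T₂T₃ = 2·39·26 = 2028; T₃T₄ = 39·26·26 = 26364; T₄T₅ = 26·26·29 = 19604.
Length 3: T₁..T₃: k=1: 0+2028+29·2·26=3536; k=2: 2262+0+29·39·26=31668 → min 3536 | T₂..T₄: k=2: 0+26364+2·39·26=28392; k=3: 2028+0+2·26·26=3380 → min 3380 | T₃..T₅: k=3: 0+19604+39·26·29=49010; k=4: 26364+0+39·26·29=55770 → min 49010.
Length 4: T₁..T₄: k=1: 0+3380+29·2·26=4888; k=2: 2262+26364+29·39·26=58032; k=3: 3536+0+29·26·26=23140 → min 4888 | T₂..T₅: k=2: 0+49010+2·39·29=51272; k=3: 2028+19604+2·26·29=23140; k=4: 3380+0+2·26·29=4888 → min 4888.
Length 5: T₁..T₅: k=1: 0+4888+29·2·29=6570; k=2: 2262+49010+29·39·29=84071; k=3: 3536+19604+29·26·29=45006; k=4: 4888+0+29·26·29=26754 → min 6570.
Optimal parenthesization: (T₁ × (((T₂ × T₃) × T₄) × T₅)) with cost 6570.

6570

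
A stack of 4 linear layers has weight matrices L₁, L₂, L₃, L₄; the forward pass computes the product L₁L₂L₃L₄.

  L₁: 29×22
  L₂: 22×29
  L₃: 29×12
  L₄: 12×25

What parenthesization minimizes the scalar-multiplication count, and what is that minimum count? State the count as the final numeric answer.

24012

Adjacent pairs: L₁L₂ = 29·22·29 = 18502; L₂L₃ = 22·29·12 = 7656; L₃L₄ = 29·12·25 = 8700.
Length 3: L₁..L₃: k=1: 0+7656+29·22·12=15312; k=2: 18502+0+29·29·12=28594 → min 15312 | L₂..L₄: k=2: 0+8700+22·29·25=24650; k=3: 7656+0+22·12·25=14256 → min 14256.
Length 4: L₁..L₄: k=1: 0+14256+29·22·25=30206; k=2: 18502+8700+29·29·25=48227; k=3: 15312+0+29·12·25=24012 → min 24012.
Optimal parenthesization: ((L₁(L₂L₃))L₄) with cost 24012.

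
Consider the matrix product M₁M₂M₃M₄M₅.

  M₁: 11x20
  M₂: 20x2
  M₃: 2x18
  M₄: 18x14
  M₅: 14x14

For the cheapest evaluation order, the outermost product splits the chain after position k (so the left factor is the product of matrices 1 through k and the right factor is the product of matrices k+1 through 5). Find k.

Adjacent pairs: M₁M₂ = 11·20·2 = 440; M₂M₃ = 20·2·18 = 720; M₃M₄ = 2·18·14 = 504; M₄M₅ = 18·14·14 = 3528.
Length 3: M₁..M₃: k=1: 0+720+11·20·18=4680; k=2: 440+0+11·2·18=836 → min 836 | M₂..M₄: k=2: 0+504+20·2·14=1064; k=3: 720+0+20·18·14=5760 → min 1064 | M₃..M₅: k=3: 0+3528+2·18·14=4032; k=4: 504+0+2·14·14=896 → min 896.
Length 4: M₁..M₄: k=1: 0+1064+11·20·14=4144; k=2: 440+504+11·2·14=1252; k=3: 836+0+11·18·14=3608 → min 1252 | M₂..M₅: k=2: 0+896+20·2·14=1456; k=3: 720+3528+20·18·14=9288; k=4: 1064+0+20·14·14=4984 → min 1456.
Top-level splits: k=1: (M₁..M₁)·(M₂..M₅) → 0+1456+11·20·14 = 4536; k=2: (M₁..M₂)·(M₃..M₅) → 440+896+11·2·14 = 1644; k=3: (M₁..M₃)·(M₄..M₅) → 836+3528+11·18·14 = 7136; k=4: (M₁..M₄)·(M₅..M₅) → 1252+0+11·14·14 = 3408.
Best split is after M₂, i.e. k = 2.

2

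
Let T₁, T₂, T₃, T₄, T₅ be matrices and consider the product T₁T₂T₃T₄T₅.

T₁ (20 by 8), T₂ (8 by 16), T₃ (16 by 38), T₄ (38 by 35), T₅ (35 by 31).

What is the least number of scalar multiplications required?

29144

Adjacent pairs: T₁T₂ = 20·8·16 = 2560; T₂T₃ = 8·16·38 = 4864; T₃T₄ = 16·38·35 = 21280; T₄T₅ = 38·35·31 = 41230.
Length 3: T₁..T₃: k=1: 0+4864+20·8·38=10944; k=2: 2560+0+20·16·38=14720 → min 10944 | T₂..T₄: k=2: 0+21280+8·16·35=25760; k=3: 4864+0+8·38·35=15504 → min 15504 | T₃..T₅: k=3: 0+41230+16·38·31=60078; k=4: 21280+0+16·35·31=38640 → min 38640.
Length 4: T₁..T₄: k=1: 0+15504+20·8·35=21104; k=2: 2560+21280+20·16·35=35040; k=3: 10944+0+20·38·35=37544 → min 21104 | T₂..T₅: k=2: 0+38640+8·16·31=42608; k=3: 4864+41230+8·38·31=55518; k=4: 15504+0+8·35·31=24184 → min 24184.
Length 5: T₁..T₅: k=1: 0+24184+20·8·31=29144; k=2: 2560+38640+20·16·31=51120; k=3: 10944+41230+20·38·31=75734; k=4: 21104+0+20·35·31=42804 → min 29144.
Optimal order: (T₁(((T₂T₃)T₄)T₅)) with cost 29144.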